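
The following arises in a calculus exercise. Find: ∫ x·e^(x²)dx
Let u = x², du = 2x dx
∫ (1/2)e^u du = e^u/2 + C

Answer: e^(x²)/2 + C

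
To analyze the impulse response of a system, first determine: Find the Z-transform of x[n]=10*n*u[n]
Z{n * u[n]} = z/(z-1)^2
By linearity: Z{10 * n * u[n]} = 10z/(z-1)^2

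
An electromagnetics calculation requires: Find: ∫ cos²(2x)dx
Using identity cos²(u) = (1+cos(2u))/2:
∫ (1+cos(4x))/2 dx = x/2+sin(4x)/8+C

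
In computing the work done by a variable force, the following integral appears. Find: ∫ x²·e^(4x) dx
Integration by parts twice:
First: u = x², dv = e^(4x) dx => x²e^(4x)/4 - (2/4)∫ xe^(4x) dx
Second (∫ xe^(4x) dx): xe^(4x)/4 - e^(4x)/16
Combining: e^(4x)(x²/4-2x/16+2/64)+C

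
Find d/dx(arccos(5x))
d/dx[arccos(u)] = -u'/√(1-u²), u = 5x, u' = 5

Answer: -5/√(1 - 25x²)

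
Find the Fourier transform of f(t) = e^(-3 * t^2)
The Fourier transform of a Gaussian e^(-a*t^2) is sqrt(pi/a)*e^(-omega^2/(4a)).
With a=3: F(omega)=sqrt(pi/3)*e^(-omega^2/12)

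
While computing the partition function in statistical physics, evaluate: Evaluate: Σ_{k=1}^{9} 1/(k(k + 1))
Partial fractions: 1/(k(k + 1))=1/k - 1/(k + 1)
Telescoping sum: 1(1 - 1/10)=1·9/10

Answer: 9/10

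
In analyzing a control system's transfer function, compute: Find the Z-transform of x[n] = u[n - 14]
Using the time-shift property: Z{u[n-14]} = z^(-14)*z/(z-1)
= z^(-13)/(z-1)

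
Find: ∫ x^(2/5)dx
Power rule: ∫ x^(2/5) dx=x^(7/5)/(7/5) + C

Answer: (5/7)·x^(7/5) + C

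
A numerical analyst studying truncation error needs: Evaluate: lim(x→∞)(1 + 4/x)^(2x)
Rewrite as [(1+4/x)^x]^2.
lim(1+4/x)^x = e^4, so limit = (e^4)^2 = e^8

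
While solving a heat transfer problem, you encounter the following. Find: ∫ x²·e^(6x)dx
Integration by parts twice:
First: u = x², dv = e^(6x) dx => x²e^(6x)/6 - (2/6)∫ xe^(6x) dx
Second (∫ xe^(6x) dx): xe^(6x)/6 - e^(6x)/36
Combining: e^(6x)(x²/6 - 2x/36 + 2/216) + C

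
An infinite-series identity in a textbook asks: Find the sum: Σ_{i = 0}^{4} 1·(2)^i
Geometric series: S=a(1 - r^n)/(1 - r)
a=1, r=2, n=5
S=1(1-32)/-1=31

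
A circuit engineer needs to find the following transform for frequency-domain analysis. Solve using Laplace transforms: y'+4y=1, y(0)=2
Take L of both sides: sY(s) - 2 + 4Y(s) = 1/s
Y(s)(s + 4) = 1/s + 2
Y(s) = 1/(s(s + 4)) + 2/(s + 4)
Partial fractions: 1/(s(s + 4)) = (1/4)/s - (1/4)/(s + 4)
So Y(s) = (1/4)/s + (7/4)/(s + 4)
Inverse transform (L^(-1){1/s} = 1, L^(-1){1/(s + 4)} = e^(-4t)):

Answer: y(t) = 1/4 + (7/4)·e^(-4t)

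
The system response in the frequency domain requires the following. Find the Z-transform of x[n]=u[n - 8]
Using the time-shift property: Z{u[n-8]} = z^(-8) * z/(z-1)
= z^(-7)/(z-1)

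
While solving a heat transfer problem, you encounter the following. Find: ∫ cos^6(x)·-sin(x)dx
Let u=cos(x), du=-sin(x) dx
∫ u^6 du=u^7/7+C

Answer: cos^7(x)/7+C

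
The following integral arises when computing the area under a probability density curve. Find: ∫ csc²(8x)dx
Since d/dx[-cot(8x)]=8csc²(8x), integral=-cot(8x)/8 + C

Answer: (-1/8)cot(8x) + C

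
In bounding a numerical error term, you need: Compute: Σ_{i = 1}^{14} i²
Using formula: Σ i^2=n(n + 1)(2n + 1)/6=14·15·29/6=1015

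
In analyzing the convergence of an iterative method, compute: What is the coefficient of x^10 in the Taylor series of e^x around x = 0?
Taylor series of e^x=Σ x^n/n!
Coefficient of x^10=1/10!=1/3628800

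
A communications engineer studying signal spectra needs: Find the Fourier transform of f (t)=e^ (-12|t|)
Using the standard pair: F{e^(-a|t|)} = 2a/(a^2+omega^2)
With a = 12: F(omega) = 24/(144+omega^2)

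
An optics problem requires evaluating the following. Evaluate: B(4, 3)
B(x,y) = Γ(x)Γ(y)/Γ(x+y) = (x-1)!(y-1)!/(x+y-1)!
B(4,3) = 3!·2!/6! = 1/60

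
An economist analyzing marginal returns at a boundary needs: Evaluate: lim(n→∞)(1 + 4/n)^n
This is the definition of e^4: lim(1+4/n)^n=e^4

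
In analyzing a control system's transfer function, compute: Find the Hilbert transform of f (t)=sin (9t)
The Hilbert transform shifts each frequency component by -pi/2.
H{sin(wt)}=-cos(wt)
With w=9: H{sin(9t)}=-cos(9t)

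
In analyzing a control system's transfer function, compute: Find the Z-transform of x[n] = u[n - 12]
Using the time-shift property: Z{u[n-12]}=z^(-12)*z/(z-1)
=z^(-11)/(z-1)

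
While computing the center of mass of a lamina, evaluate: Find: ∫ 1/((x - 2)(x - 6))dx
Partial fractions: 1/((x-2)(x-6)) = A/(x-2) + B/(x-6)
A = -1/4, B = 1/4
∫ [-1/4· 1/(x-2) + 1/4· 1/(x-6)] dx
= (1/4)[ln|x-6| - ln|x-2|] + C

Answer: (1/4)·ln|(x-6)/(x-2)| + C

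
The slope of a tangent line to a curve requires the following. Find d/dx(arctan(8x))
d/dx[arctan(u)]=u'/(1+u²), u=8x, u'=8

Answer: 8/(1+64x²)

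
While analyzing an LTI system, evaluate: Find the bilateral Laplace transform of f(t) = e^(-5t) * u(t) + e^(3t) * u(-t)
For e^(-5t)*u(t): L=1/(s+5), Re(s) > -5
For e^(3t)*u(-t): L=-1/(s-3), Re(s) < 3
Combined: F(s)=1/(s+5)-1/(s-3), -5 < Re(s) < 3

Answer: 1/(s+5)-1/(s-3), ROC: -5 < Re(s) < 3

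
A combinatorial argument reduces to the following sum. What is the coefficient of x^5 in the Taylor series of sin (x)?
sin(x)=Σ (-1)^k x^(2k+1)/(2k+1)!
For x^5: (-1)^2/5!=1/120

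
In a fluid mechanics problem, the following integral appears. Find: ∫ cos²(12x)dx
Using identity cos²(u) = (1 + cos(2u))/2:
∫ (1 + cos(24x))/2 dx = x/2 + sin(24x)/48 + C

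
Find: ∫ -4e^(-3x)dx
Since d/dx[e^(-3x)]=-3e^(-3x), we get 4/3 e^(-3x) + C

Answer: (4/3)e^(-3x) + C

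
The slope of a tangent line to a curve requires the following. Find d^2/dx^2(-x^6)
Apply power rule 2 times:
d^1: -6x^5
d^2: -30x^4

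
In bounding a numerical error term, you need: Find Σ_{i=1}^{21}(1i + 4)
= 1·Σ i+4·21 = 1·231+84 = 315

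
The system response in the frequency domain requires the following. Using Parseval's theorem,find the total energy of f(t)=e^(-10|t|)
Parseval's theorem: E = integral |f(t)|^2 dt = (1/2pi) integral |F(omega)|^2 domega
E = integral_{-inf}^{inf} e^(-20|t|) dt = 2*integral_0^inf e^(-20t) dt = 2/(2*10) = 1/10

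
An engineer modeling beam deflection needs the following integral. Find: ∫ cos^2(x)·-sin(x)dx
Let u = cos(x), du = -sin(x) dx
∫ u^2 du = u^3/3 + C

Answer: cos^3(x)/3 + C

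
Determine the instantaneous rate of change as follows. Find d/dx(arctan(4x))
d/dx[arctan(u)] = u'/(1 + u²), u = 4x, u' = 4

Answer: 4/(1 + 16x²)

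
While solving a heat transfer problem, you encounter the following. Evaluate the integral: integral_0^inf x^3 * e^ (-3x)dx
This is a Gamma integral. Substitute u=3x (du=3 dx):
integral_0^inf x^3 * e^(-3x) dx=(1/3^4) integral_0^inf u^3 * e^(-u) du
=Gamma(4)/3^4=3!/3^4=6/81

Answer: 2/27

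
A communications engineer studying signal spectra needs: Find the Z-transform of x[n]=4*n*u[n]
Z{n*u[n]}=z/(z-1)^2
By linearity: Z{4*n*u[n]}=4z/(z-1)^2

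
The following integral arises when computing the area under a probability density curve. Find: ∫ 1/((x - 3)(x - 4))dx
Partial fractions: 1/((x-3)(x-4))=A/(x-3)+B/(x-4)
A=-1, B=1
∫ [-1· 1/(x-3)+1· 1/(x-4)] dx
=(1)[ln|x-4| - ln|x-3|]+C

Answer: ln|(x-4)/(x-3)|+C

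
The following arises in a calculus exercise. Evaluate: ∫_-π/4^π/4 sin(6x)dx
Antiderivative: -cos(6x)/6
Evaluate at bounds: [-cos(6·π/4)/6] - [-cos(6·-π/4)/6]
= (-(0) + (0))/6 = 0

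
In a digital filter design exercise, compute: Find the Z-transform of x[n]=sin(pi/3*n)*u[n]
Z{sin(w0 * n) * u[n]} = z * sin(w0)/(z^2 - 2z * cos(w0) + 1)
With w0 = pi/3: X(z) = z * sin(pi/3)/(z^2 - 2z * cos(pi/3) + 1)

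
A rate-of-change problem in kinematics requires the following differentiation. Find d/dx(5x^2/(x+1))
Quotient rule: (f/g)' = (f'g - fg')/g²
f = 5x^2, f' = 10x
g = x + 1, g' = 1

Answer: (10x·(x + 1) - 5x^2)/(x + 1)²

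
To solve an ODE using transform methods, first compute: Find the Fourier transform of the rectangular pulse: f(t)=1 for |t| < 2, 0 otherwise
F(omega)=integral from -2 to 2 of e^(-j * omega * t) dt
=2 * sin(2 * omega)/omega=4 * sinc(2 * omega/pi)

Answer: 2 * sin(2 * omega)/omega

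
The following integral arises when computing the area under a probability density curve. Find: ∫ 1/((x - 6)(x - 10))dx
Partial fractions: 1/((x-6)(x-10))=A/(x-6) + B/(x-10)
A=-1/4, B=1/4
∫ [-1/4· 1/(x-6) + 1/4· 1/(x-10)] dx
=(1/4)[ln|x-10| - ln|x-6|] + C

Answer: (1/4)·ln|(x-10)/(x-6)| + C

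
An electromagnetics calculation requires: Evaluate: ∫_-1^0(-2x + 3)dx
Step 1: Find antiderivative F(x) = -x^2+3x
Step 2: F(0) - F(-1) = 0 - (-4) = 4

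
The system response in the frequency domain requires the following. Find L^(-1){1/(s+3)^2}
L^(-1){1/(s-a)^n} = t^(n-1)·e^(at)/(n-1)!
Here a = -3, n = 2: t^1·e^(-3t)/1

Answer: t·e^(-3t)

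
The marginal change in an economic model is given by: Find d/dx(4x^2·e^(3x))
Product rule: (fg)'=f'g+fg'
f=4x^2, f'=8x
g=e^(3x), g'=3·e^(3x)

Answer: 8x·e^(3x)+12x^2·e^(3x)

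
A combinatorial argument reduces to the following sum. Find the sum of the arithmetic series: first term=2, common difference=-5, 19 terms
Last term: a_n = 2+(19-1)·-5 = -88
Sum = n(a_1+a_n)/2 = 19(2+(-88))/2 = -817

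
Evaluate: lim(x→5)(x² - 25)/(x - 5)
Factor: (x² - 25)=(x-5)(x+5)
Cancel (x-5): lim(x→5) (x+5)=10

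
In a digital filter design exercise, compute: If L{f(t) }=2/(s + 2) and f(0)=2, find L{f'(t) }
L{f'(t)}=s·F(s) - f(0)=2s/(s + 2) - 2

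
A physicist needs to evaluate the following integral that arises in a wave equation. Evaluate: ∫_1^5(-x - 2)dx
Step 1: Find antiderivative F(x)=(-1/2)x^2 - 2x
Step 2: F(5) - F(1)=-45/2 - (-5/2)=-20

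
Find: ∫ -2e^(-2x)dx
Since d/dx[e^(-2x)] = -2e^(-2x), we get 1 e^(-2x)+C

Answer: e^(-2x)+C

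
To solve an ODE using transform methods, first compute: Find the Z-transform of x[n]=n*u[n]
Standard pair: Z{n*u[n]} = z/(z-1)^2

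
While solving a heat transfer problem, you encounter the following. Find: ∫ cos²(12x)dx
Using identity cos²(u) = (1+cos(2u))/2:
∫ (1+cos(24x))/2 dx = x/2+sin(24x)/48+C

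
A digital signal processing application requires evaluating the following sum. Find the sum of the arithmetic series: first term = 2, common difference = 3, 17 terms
Last term: a_n = 2 + (17 - 1)·3 = 50
Sum = n(a_1 + a_n)/2 = 17(2 + 50)/2 = 442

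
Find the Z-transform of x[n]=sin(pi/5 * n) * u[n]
Z{sin(w0 * n) * u[n]} = z * sin(w0)/(z^2 - 2z * cos(w0) + 1)
With w0 = pi/5: X(z) = z * sin(pi/5)/(z^2 - 2z * cos(pi/5) + 1)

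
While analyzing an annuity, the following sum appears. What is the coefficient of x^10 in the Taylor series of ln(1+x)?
ln(1+x)=Σ (-1)^(n+1) x^n/n
Coefficient of x^10=(-1)^11/10=-1/10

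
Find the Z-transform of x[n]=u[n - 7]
Using the time-shift property: Z{u[n-7]}=z^(-7) * z/(z-1)
=z^(-6)/(z-1)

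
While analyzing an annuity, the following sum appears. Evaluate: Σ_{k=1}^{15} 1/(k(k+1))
Partial fractions: 1/(k(k+1)) = 1/k - 1/(k+1)
Telescoping sum: 1(1-1/16) = 1·15/16

Answer: 15/16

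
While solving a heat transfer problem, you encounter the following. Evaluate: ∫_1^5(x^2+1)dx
Step 1: Find antiderivative F(x) = (1/3)x^3 + x
Step 2: F(5) - F(1) = 140/3 - (4/3) = 136/3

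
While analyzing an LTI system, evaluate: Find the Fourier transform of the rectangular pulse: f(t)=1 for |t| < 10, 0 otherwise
F(omega) = integral from -10 to 10 of e^(-j * omega * t) dt
= 2 * sin(10 * omega)/omega = 20 * sinc(10 * omega/pi)

Answer: 2 * sin(10 * omega)/omega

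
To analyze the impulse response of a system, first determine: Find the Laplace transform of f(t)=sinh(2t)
L{sinh(at)} = a/(s²-a²)
L{sinh(2t)} = 2/(s²-4)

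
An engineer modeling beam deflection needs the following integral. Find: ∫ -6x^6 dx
Using power rule: ∫ -6x^6 dx = -6/7 x^7+C = (-6/7)x^7+C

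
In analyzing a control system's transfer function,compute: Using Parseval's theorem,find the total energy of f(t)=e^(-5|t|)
Parseval's theorem: E=integral |f(t)|^2 dt=(1/2pi) integral |F(omega)|^2 domega
E=integral_{-inf}^{inf} e^(-10|t|) dt=2 * integral_0^inf e^(-10t) dt=2/(2 * 5)=1/5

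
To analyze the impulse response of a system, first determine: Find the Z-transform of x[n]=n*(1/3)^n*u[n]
Using the property Z{n*a^n*u[n]} = az/(z-a)^2
With a = 1/3: X(z) = (1/3)z/(z - 1/3)^2, |z| > 1/3

Answer: (1/3)z/(z - 1/3)^2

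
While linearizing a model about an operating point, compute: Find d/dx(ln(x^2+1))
Chain rule: d/dx[ln(u)] = u'/u where u = x^2 + 1
u' = 2x

Answer: (2x)/(x^2 + 1)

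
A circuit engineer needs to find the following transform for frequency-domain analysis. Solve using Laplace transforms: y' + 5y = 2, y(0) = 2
Take L of both sides: sY(s)-2+5Y(s) = 2/s
Y(s)(s+5) = 2/s+2
Y(s) = 2/(s(s+5))+2/(s+5)
Partial fractions: 2/(s(s+5)) = (2/5)/s - (2/5)/(s+5)
So Y(s) = (2/5)/s+(8/5)/(s+5)
Inverse transform (L^(-1){1/s} = 1, L^(-1){1/(s+5)} = e^(-5t)):

Answer: y(t) = 2/5+(8/5)·e^(-5t)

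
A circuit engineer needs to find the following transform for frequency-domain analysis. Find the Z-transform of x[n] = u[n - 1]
Using the time-shift property: Z{u[n-1]} = z^(-1)*z/(z-1)
= z^(0)/(z-1)

Answer: 1/(z-1)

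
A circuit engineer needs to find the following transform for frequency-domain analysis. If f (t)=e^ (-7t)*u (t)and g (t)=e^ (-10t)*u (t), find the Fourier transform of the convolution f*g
By the convolution theorem: F{f * g}=F(omega) * G(omega)
F(omega)=1/(7+j * omega), G(omega)=1/(10+j * omega)
F{f * g}=1/((7+j * omega)(10+j * omega))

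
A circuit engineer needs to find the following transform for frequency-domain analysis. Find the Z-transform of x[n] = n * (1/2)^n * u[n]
Using the property Z{n*a^n*u[n]} = az/(z-a)^2
With a = 1/2: X(z) = (1/2)z/(z - 1/2)^2, |z| > 1/2

Answer: (1/2)z/(z - 1/2)^2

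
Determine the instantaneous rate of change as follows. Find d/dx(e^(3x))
Chain rule: d/dx[e^u] = e^u · u' where u = 3x
u' = 3

Answer: 3·e^(3x)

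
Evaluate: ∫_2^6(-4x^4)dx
Step 1: Find antiderivative F(x) = (-4/5)x^5
Step 2: F(6) - F(2) = -31104/5 - (-128/5) = -30976/5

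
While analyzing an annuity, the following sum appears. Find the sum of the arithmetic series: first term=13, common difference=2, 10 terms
Last term: a_n=13 + (10 - 1)·2=31
Sum=n(a_1 + a_n)/2=10(13 + 31)/2=220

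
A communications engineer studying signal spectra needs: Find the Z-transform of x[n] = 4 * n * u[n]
Z{n * u[n]} = z/(z-1)^2
By linearity: Z{4 * n * u[n]} = 4z/(z-1)^2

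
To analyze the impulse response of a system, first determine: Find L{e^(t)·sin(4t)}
First shifting: L{e^(at)f(t)} = F(s-a)
L{sin(4t)} = 4/(s² + 16)
Shift: 4/((s-1)² + 16)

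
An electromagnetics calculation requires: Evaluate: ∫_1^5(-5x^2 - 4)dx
Step 1: Find antiderivative F(x) = (-5/3)x^3 - 4x
Step 2: F(5) - F(1) = -685/3 - (-17/3) = -668/3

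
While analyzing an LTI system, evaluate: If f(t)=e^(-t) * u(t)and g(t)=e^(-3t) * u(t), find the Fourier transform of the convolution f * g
By the convolution theorem: F{f*g} = F(omega)*G(omega)
F(omega) = 1/(1 + j*omega), G(omega) = 1/(3 + j*omega)
F{f*g} = 1/((1 + j*omega)(3 + j*omega))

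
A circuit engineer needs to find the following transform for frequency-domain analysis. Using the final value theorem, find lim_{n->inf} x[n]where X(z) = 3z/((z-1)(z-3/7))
Final value theorem: lim x[n]=lim_{z->1} (z-1)*X(z)
(z-1)*X(z)=3z/(z-3/7)
As z->1: 3/(1-3/7)=3/(4/7)=21/4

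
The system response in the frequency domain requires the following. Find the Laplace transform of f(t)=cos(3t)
L{cos(wt)} = s/(s² + w²)
L{cos(3t)} = s/(s² + 9)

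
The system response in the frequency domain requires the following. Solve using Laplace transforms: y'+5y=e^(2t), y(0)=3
Take L: sY - 3 + 5Y = 1/(s-2)
Y(s + 5) = 1/(s-2) + 3
Y = 1/((s-2)(s + 5)) + 3/(s + 5)
Partial fractions: 1/((s-2)(s + 5)) = (1/7)/(s-2) - (1/7)/(s + 5)
So Y = (1/7)/(s-2) + (20/7)/(s + 5)
Inverse Laplace transform (L^(-1){1/(s-2)} = e^(2t), L^(-1){1/(s + 5)} = e^(-5t)):

Answer: y(t) = (1/7)·e^(2t) + (20/7)·e^(-5t)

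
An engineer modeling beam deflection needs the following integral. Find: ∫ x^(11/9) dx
Power rule: ∫ x^(11/9) dx=x^(20/9)/(20/9) + C

Answer: (9/20)·x^(20/9) + C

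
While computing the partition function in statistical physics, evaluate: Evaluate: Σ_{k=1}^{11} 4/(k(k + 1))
Partial fractions: 4/(k(k+1))=4/k - 4/(k+1)
Telescoping sum: 4(1-1/12)=4·11/12

Answer: 11/3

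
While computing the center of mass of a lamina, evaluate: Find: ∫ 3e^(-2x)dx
Since d/dx[e^(-2x)]=-2e^(-2x), we get -3/2 e^(-2x)+C

Answer: (-3/2)e^(-2x)+C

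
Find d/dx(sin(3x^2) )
Chain rule: d/dx[sin(u)] = cos(u)·u' where u = 3x^2
u' = 6x

Answer: 6x·cos(3x^2)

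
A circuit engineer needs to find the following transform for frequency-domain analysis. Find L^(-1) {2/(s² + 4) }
L^(-1){w/(s²+w²)}=sin(wt)
Here w=2

Answer: sin(2t)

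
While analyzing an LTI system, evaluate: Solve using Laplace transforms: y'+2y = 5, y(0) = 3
Take L of both sides: sY(s)-3+2Y(s) = 5/s
Y(s)(s+2) = 5/s+3
Y(s) = 5/(s(s+2))+3/(s+2)
Partial fractions: 5/(s(s+2)) = (5/2)/s - (5/2)/(s+2)
So Y(s) = (5/2)/s+(1/2)/(s+2)
Inverse transform (L^(-1){1/s} = 1, L^(-1){1/(s+2)} = e^(-2t)):

Answer: y(t) = 5/2+(1/2)·e^(-2t)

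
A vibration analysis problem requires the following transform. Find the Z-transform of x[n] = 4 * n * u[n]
Z{n*u[n]} = z/(z-1)^2
By linearity: Z{4*n*u[n]} = 4z/(z-1)^2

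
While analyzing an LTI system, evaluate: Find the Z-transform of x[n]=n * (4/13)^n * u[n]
Using the property Z{n * a^n * u[n]}=az/(z-a)^2
With a=4/13: X(z)=(4/13)z/(z - 4/13)^2, |z| > 4/13

Answer: (4/13)z/(z - 4/13)^2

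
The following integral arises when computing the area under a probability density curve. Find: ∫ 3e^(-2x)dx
Since d/dx[e^(-2x)]=-2e^(-2x), we get -3/2 e^(-2x)+C

Answer: (-3/2)e^(-2x)+C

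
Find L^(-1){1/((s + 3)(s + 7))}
Partial fractions: 1/((s + 3)(s + 7))=A/(s + 3) + B/(s + 7)
Cover-up: A=1/(s + 7)|_{s=-3}=1/4; B=1/(s + 3)|_{s=-7}=-1/4
L^(-1)=(1/4)e^(-3t) - (1/4)e^(-7t)

Answer: (1/4)(e^(-3t) - e^(-7t))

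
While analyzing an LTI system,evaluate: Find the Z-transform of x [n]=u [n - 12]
Using the time-shift property: Z{u[n-12]}=z^(-12)*z/(z-1)
=z^(-11)/(z-1)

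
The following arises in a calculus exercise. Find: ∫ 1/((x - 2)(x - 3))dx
Partial fractions: 1/((x-2)(x-3))=A/(x-2)+B/(x-3)
A=-1, B=1
∫ [-1· 1/(x-2)+1· 1/(x-3)] dx
=(1)[ln|x-3| - ln|x-2|]+C

Answer: ln|(x-3)/(x-2)|+C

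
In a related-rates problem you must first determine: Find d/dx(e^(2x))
Chain rule: d/dx[e^u] = e^u · u' where u = 2x
u' = 2

Answer: 2·e^(2x)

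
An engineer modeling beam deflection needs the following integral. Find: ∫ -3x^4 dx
Using power rule: ∫ -3x^4 dx = -3/5 x^5+C = (-3/5)x^5+C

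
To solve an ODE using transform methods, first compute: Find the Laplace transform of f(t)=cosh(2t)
L{cosh(at)} = s/(s²-a²)
L{cosh(2t)} = s/(s²-4)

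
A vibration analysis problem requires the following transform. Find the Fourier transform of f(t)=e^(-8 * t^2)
The Fourier transform of a Gaussian e^(-a*t^2) is sqrt(pi/a)*e^(-omega^2/(4a)).
With a = 8: F(omega) = sqrt(pi/8)*e^(-omega^2/32)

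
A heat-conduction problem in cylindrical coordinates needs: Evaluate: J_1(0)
J_n(0) = 0 for all n > 0 (Bessel function of first kind)
J_1(0) = 0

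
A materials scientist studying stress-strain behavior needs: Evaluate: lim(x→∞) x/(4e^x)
Apply L'Hôpital 1 times (∞/∞ each time):
Eventually get 1!/(4e^x) → 0

Answer: 0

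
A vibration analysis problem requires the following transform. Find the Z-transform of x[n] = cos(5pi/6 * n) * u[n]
Z{cos(w0 * n) * u[n]} = z(z - cos(w0))/(z^2 - 2z * cos(w0) + 1)
With w0 = 5pi/6: X(z) = z(z - cos(5pi/6))/(z^2 - 2z * cos(5pi/6) + 1)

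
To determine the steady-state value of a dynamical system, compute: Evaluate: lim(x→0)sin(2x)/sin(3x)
sin(u) ≈ u for small u:
sin(2x)/sin(3x) ≈ 2x/(3x)=2/3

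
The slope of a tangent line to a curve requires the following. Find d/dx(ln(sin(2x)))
Chain rule: d/dx[ln(u)] = u'/u where u = sin(2x)
u' = 2cos(2x)

Answer: (2cos(2x))/(sin(2x))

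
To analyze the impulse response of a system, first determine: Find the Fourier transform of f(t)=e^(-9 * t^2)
The Fourier transform of a Gaussian e^(-a * t^2) is sqrt(pi/a) * e^(-omega^2/(4a)).
With a = 9: F(omega) = sqrt(pi)/3 * e^(-omega^2/36)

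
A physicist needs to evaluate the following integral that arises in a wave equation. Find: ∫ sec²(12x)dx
Since d/dx[tan(12x)]=12sec²(12x), integral=tan(12x)/12 + C

Answer: (1/12)tan(12x) + C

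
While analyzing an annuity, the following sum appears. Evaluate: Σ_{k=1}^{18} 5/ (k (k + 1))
Partial fractions: 5/(k(k+1)) = 5/k - 5/(k+1)
Telescoping sum: 5(1-1/19) = 5·18/19

Answer: 90/19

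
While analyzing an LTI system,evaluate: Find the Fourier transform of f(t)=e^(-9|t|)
Using the standard pair: F{e^(-a|t|)}=2a/(a^2 + omega^2)
With a=9: F(omega)=18/(81 + omega^2)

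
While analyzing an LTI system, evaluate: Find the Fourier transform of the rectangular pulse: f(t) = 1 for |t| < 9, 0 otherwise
F(omega) = integral from -9 to 9 of e^(-j*omega*t) dt
= 2*sin(9*omega)/omega = 18*sinc(9*omega/pi)

Answer: 2*sin(9*omega)/omega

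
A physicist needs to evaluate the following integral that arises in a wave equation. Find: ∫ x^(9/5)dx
Power rule: ∫ x^(9/5) dx = x^(14/5)/(14/5) + C

Answer: (5/14)·x^(14/5) + C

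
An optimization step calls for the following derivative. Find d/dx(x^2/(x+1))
Quotient rule: (f/g)'=(f'g - fg')/g²
f=x^2, f'=2x
g=x + 1, g'=1

Answer: (2x·(x + 1) - x^2)/(x + 1)²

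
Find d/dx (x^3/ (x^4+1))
Quotient rule: (f/g)'=(f'g - fg')/g²
f=x^3, f'=3x^2
g=x^4+1, g'=4x^3

Answer: (3x^2·(x^4+1)-4x^6)/(x^4+1)²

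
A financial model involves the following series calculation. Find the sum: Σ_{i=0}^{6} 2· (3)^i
Geometric series: S=a(1 - r^n)/(1 - r)
a=2, r=3, n=7
S=2(1-2187)/-2=2186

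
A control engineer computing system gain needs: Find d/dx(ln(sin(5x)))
Chain rule: d/dx[ln(u)] = u'/u where u = sin(5x)
u' = 5cos(5x)

Answer: (5cos(5x))/(sin(5x))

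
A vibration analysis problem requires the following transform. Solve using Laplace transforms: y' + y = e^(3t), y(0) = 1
Take L: sY - 1+Y = 1/(s-3)
Y(s+1) = 1/(s-3)+1
Y = 1/((s-3)(s+1))+1/(s+1)
Partial fractions: 1/((s-3)(s+1)) = (1/4)/(s-3) - (1/4)/(s+1)
So Y = (1/4)/(s-3)+(3/4)/(s+1)
Inverse Laplace transform (L^(-1){1/(s-3)} = e^(3t), L^(-1){1/(s+1)} = e^(-t)):

Answer: y(t) = (1/4)·e^(3t)+(3/4)·e^(-t)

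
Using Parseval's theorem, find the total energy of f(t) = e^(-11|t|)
Parseval's theorem: E = integral |f(t)|^2 dt = (1/2pi) integral |F(omega)|^2 domega
E = integral_{-inf}^{inf} e^(-22|t|) dt = 2*integral_0^inf e^(-22t) dt = 2/(2*11) = 1/11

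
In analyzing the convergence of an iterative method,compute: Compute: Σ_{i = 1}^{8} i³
Using formula: Σ i^3=[n(n + 1)/2]²=[8·9/2]²=1296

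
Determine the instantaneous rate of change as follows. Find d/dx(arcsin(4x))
d/dx[arcsin(u)] = u'/√(1-u²), u = 4x, u' = 4

Answer: 4/√(1-16x²)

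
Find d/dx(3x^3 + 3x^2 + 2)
Power rule: d/dx(ax^n) = n·a·x^(n-1)
Term by term: 9·x^2 + 6·x

Answer: 9x^2 + 6x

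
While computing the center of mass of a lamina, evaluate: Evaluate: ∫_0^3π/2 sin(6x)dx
Antiderivative: -cos(6x)/6
Evaluate at bounds: [-cos(6·3π/2)/6] - [-cos(6·0)/6]
= (-(-1) + (1))/6 = 1/3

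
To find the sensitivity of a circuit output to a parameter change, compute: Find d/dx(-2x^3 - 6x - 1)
Power rule: d/dx(ax^n)=n·a·x^(n-1)
Term by term: -6·x^2 - 6

Answer: -6x^2 - 6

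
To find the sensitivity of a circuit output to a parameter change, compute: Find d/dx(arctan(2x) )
d/dx[arctan(u)] = u'/(1+u²), u = 2x, u' = 2

Answer: 2/(1+4x²)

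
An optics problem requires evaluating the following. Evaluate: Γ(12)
Γ(n) = (n-1)! for positive integers
Γ(12) = 11! = 39916800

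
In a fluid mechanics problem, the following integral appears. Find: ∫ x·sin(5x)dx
By parts: u=x, dv=sin(5x) dx
du=dx, v=-cos(5x)/5
=-x·cos(5x)/5 + sin(5x)/5² + C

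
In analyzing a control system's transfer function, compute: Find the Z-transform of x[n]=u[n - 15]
Using the time-shift property: Z{u[n-15]} = z^(-15) * z/(z-1)
= z^(-14)/(z-1)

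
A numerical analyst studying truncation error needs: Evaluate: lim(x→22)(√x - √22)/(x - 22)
Multiply by conjugate (√x+√22)/(√x+√22):
=(x - 22)/((x - 22)(√x+√22))=1/(√x+√22)
As x → 22: 1/(2√22)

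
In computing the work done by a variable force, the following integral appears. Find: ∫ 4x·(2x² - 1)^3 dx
Let u=2x² - 1, du=4x dx
∫ u^3 du=u^4/4 + C

Answer: (2x² - 1)^4/4 + C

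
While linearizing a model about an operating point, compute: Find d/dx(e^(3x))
Chain rule: d/dx[e^u] = e^u · u' where u = 3x
u' = 3

Answer: 3·e^(3x)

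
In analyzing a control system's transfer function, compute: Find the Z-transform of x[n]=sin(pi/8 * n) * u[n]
Z{sin(w0*n)*u[n]}=z*sin(w0)/(z^2 - 2z*cos(w0) + 1)
With w0=pi/8: X(z)=z*sin(pi/8)/(z^2 - 2z*cos(pi/8) + 1)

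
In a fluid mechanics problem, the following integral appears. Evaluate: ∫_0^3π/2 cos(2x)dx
Antiderivative: sin(2x)/2
Evaluate at bounds: [sin(2·3π/2)/2] - [sin(2·0)/2]
= ((0) - (0))/2 = 0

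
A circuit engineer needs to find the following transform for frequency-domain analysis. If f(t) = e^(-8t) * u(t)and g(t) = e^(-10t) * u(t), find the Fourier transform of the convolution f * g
By the convolution theorem: F{f * g} = F(omega) * G(omega)
F(omega) = 1/(8+j * omega), G(omega) = 1/(10+j * omega)
F{f * g} = 1/((8+j * omega)(10+j * omega))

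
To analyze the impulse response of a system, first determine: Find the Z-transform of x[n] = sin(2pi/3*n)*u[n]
Z{sin(w0*n)*u[n]}=z*sin(w0)/(z^2-2z*cos(w0)+1)
With w0=2pi/3: X(z)=z*sin(2pi/3)/(z^2-2z*cos(2pi/3)+1)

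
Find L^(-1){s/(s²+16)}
L^(-1){s/(s²+w²)} = cos(wt)
Here w = 4

Answer: cos(4t)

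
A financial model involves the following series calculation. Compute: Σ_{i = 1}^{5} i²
Using formula: Σ i^2=n(n + 1)(2n + 1)/6=5·6·11/6=55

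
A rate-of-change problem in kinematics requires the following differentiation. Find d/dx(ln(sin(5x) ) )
Chain rule: d/dx[ln(u)] = u'/u where u = sin(5x)
u' = 5cos(5x)

Answer: (5cos(5x))/(sin(5x))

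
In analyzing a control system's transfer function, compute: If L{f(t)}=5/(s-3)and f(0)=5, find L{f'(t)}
L{f'(t)}=s·F(s) - f(0)=5s/(s-3)-5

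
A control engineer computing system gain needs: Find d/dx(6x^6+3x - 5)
Power rule: d/dx(ax^n)=n·a·x^(n-1)
Term by term: 36·x^5+3

Answer: 36x^5+3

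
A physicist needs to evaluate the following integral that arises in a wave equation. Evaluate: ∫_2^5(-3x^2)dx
Step 1: Find antiderivative F(x) = -x^3
Step 2: F(5) - F(2) = -125 - (-8) = -117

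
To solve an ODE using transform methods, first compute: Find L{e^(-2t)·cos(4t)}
First shifting: L{e^(at)f(t)}=F(s-a)
L{cos(4t)}=s/(s²+16)
Shift: (s+2)/((s+2)²+16)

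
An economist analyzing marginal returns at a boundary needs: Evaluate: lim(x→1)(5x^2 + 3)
Polynomial is continuous, so substitute x=1:
5·1^2 + 3=8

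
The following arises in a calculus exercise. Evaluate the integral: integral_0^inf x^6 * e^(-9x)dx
This is a Gamma integral. Substitute u=9x (du=9 dx):
integral_0^inf x^6*e^(-9x) dx=(1/9^7) integral_0^inf u^6*e^(-u) du
=Gamma(7)/9^7=6!/9^7=720/4782969

Answer: 80/531441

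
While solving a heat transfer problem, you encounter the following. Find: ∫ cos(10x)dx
Using substitution u=10x: ∫ cos(u) du/10=sin(u)/10+C

Answer: (1/10)sin(10x)+C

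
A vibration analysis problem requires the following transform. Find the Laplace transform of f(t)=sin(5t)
L{sin(wt)} = w/(s²+w²)
L{sin(5t)} = 5/(s²+25)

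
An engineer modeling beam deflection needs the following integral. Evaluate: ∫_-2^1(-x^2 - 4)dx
Step 1: Find antiderivative F(x)=(-1/3)x^3-4x
Step 2: F(1) - F(-2)=-13/3 - (32/3)=-15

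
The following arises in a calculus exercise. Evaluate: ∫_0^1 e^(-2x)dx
Antiderivative: (1/(-2))e^(-2x)
Evaluate: (1/(-2))(e^-2-1)

Answer: (e^-2-1)/(-2)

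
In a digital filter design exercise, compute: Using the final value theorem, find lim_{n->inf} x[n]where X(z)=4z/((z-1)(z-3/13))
Final value theorem: lim x[n] = lim_{z->1} (z-1)*X(z)
(z-1)*X(z) = 4z/(z-3/13)
As z->1: 4/(1 - 3/13) = 4/(10/13) = 26/5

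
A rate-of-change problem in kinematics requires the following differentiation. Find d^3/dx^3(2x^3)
Apply power rule 3 times:
d^1: 6x^2
d^2: 12x
d^3: 12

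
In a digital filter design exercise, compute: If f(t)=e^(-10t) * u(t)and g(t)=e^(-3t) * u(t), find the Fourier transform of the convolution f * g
By the convolution theorem: F{f*g}=F(omega)*G(omega)
F(omega)=1/(10+j*omega), G(omega)=1/(3+j*omega)
F{f*g}=1/((10+j*omega)(3+j*omega))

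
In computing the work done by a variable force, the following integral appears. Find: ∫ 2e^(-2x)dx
Since d/dx[e^(-2x)] = -2e^(-2x), we get -1 e^(-2x) + C

Answer: -e^(-2x) + C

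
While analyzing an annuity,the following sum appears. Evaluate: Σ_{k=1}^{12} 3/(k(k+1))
Partial fractions: 3/(k(k + 1))=3/k - 3/(k + 1)
Telescoping sum: 3(1 - 1/13)=3·12/13

Answer: 36/13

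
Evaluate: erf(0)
erf(0) = 0 (error function is odd and erf(0) = 0 by definition)

Answer: 0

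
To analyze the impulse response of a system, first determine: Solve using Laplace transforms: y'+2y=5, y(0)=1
Take L of both sides: sY(s) - 1 + 2Y(s)=5/s
Y(s)(s + 2)=5/s + 1
Y(s)=5/(s(s + 2)) + 1/(s + 2)
Partial fractions: 5/(s(s + 2))=(5/2)/s - (5/2)/(s + 2)
So Y(s)=(5/2)/s - (3/2)/(s + 2)
Inverse transform (L^(-1){1/s}=1, L^(-1){1/(s + 2)}=e^(-2t)):

Answer: y(t)=5/2 - (3/2)·e^(-2t)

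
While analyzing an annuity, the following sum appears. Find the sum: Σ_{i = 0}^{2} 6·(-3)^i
Geometric series: S = a(1 - r^n)/(1 - r)
a = 6, r = -3, n = 3
S = 6(1 + 27)/4 = 42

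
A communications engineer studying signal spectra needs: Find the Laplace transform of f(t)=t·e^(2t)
L{t·e^(at)} = 1/(s-a)²
L{t·e^(2t)} = 1/(s-2)²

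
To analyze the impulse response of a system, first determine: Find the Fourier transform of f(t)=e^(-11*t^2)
The Fourier transform of a Gaussian e^(-a*t^2) is sqrt(pi/a)*e^(-omega^2/(4a)).
With a=11: F(omega)=sqrt(pi/11)*e^(-omega^2/44)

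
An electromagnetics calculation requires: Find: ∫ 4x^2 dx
Using power rule: ∫ 4x^2 dx=4/3 x^3 + C=(4/3)x^3 + C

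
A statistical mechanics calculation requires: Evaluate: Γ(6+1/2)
Γ(n + 1/2)=(2n)!√π/(4^n·n!)
=479001600√π/(4096·720)=(10395/64)·√π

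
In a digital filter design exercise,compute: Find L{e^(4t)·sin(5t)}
First shifting: L{e^(at)f(t)}=F(s-a)
L{sin(5t)}=5/(s²+25)
Shift: 5/((s-4)²+25)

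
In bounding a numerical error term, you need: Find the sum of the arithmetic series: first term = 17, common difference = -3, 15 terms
Last term: a_n=17+(15-1)·-3=-25
Sum=n(a_1+a_n)/2=15(17+(-25))/2=-60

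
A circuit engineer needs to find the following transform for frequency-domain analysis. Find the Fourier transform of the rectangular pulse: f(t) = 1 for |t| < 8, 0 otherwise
F(omega)=integral from -8 to 8 of e^(-j*omega*t) dt
=2*sin(8*omega)/omega=16*sinc(8*omega/pi)

Answer: 2*sin(8*omega)/omega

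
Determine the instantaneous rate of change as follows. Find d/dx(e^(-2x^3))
Chain rule: d/dx[e^u]=e^u · u' where u=-2x^3
u'=-6x^2

Answer: -6x^2·e^(-2x^3)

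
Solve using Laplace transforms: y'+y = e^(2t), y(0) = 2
Take L: sY - 2+Y = 1/(s-2)
Y(s+1) = 1/(s-2)+2
Y = 1/((s-2)(s+1))+2/(s+1)
Partial fractions: 1/((s-2)(s+1)) = (1/3)/(s-2) - (1/3)/(s+1)
So Y = (1/3)/(s-2)+(5/3)/(s+1)
Inverse Laplace transform (L^(-1){1/(s-2)} = e^(2t), L^(-1){1/(s+1)} = e^(-t)):

Answer: y(t) = (1/3)·e^(2t)+(5/3)·e^(-t)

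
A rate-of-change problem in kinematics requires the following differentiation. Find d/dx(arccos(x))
d/dx[arccos(u)] = -u'/√(1-u²), u = x, u' = 1

Answer: -1/√(1-x²)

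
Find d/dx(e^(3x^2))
Chain rule: d/dx[e^u] = e^u · u' where u = 3x^2
u' = 6x

Answer: 6x·e^(3x^2)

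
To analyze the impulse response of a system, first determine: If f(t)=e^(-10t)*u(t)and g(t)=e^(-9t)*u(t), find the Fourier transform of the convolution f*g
By the convolution theorem: F{f * g}=F(omega) * G(omega)
F(omega)=1/(10+j * omega), G(omega)=1/(9+j * omega)
F{f * g}=1/((10+j * omega)(9+j * omega))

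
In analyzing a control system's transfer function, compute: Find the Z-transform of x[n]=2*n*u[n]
Z{n * u[n]} = z/(z-1)^2
By linearity: Z{2 * n * u[n]} = 2z/(z-1)^2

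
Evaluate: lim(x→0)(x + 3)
Polynomial is continuous, so substitute x=0:
1·0+3=3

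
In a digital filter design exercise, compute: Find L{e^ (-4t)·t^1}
First shifting: L{e^(at)f(t)}=F(s-a)
L{t^1}=1/s^2
Shift s → s + 4: 1/(s + 4)^2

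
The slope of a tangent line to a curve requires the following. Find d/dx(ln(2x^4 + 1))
Chain rule: d/dx[ln(u)] = u'/u where u = 2x^4 + 1
u' = 8x^3

Answer: (8x^3)/(2x^4 + 1)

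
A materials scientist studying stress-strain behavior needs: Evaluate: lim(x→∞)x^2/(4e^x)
Apply L'Hôpital 2 times (∞/∞ each time):
Eventually get 2!/(4e^x) → 0

Answer: 0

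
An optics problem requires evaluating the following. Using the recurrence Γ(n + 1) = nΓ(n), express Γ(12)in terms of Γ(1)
Γ(12)=11Γ(11)=11·10Γ(10)=...=11!·Γ(1)=39916800·Γ(1)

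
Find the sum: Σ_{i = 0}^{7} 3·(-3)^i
Geometric series: S = a(1 - r^n)/(1 - r)
a = 3, r = -3, n = 8
S = 3(1-6561)/4 = -4920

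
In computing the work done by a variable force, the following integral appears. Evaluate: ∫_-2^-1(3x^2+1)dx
Step 1: Find antiderivative F(x) = x^3+x
Step 2: F(-1) - F(-2) = -2 - (-10) = 8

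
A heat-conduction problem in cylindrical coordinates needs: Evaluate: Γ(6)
Γ(n)=(n-1)! for positive integers
Γ(6)=5!=120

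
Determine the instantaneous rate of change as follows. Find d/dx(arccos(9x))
d/dx[arccos(u)] = -u'/√(1-u²), u = 9x, u' = 9

Answer: -9/√(1 - 81x²)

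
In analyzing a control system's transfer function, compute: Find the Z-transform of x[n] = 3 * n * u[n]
Z{n*u[n]} = z/(z-1)^2
By linearity: Z{3*n*u[n]} = 3z/(z-1)^2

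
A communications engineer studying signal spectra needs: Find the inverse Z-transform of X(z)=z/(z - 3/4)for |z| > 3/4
Standard pair: z/(z-a) <-> a^n*u[n] for causal signals
With a = 3/4: x[n] = (3/4)^n*u[n]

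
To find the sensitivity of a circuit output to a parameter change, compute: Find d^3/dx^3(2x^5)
Apply power rule 3 times:
d^1: 10x^4
d^2: 40x^3
d^3: 120x^2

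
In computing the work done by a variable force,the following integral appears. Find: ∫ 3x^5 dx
Using power rule: ∫ 3x^5 dx = 3/6 x^6+C = (1/2)x^6+C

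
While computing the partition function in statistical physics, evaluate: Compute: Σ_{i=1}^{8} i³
Using formula: Σ i^3 = [n(n+1)/2]² = [8·9/2]² = 1296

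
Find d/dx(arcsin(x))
d/dx[arcsin(u)]=u'/√(1-u²), u=x, u'=1

Answer: 1/√(1-x²)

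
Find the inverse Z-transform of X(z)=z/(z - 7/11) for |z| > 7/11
Standard pair: z/(z-a) <-> a^n * u[n] for causal signals
With a=7/11: x[n]=(7/11)^n * u[n]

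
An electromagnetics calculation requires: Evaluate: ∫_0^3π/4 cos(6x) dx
Antiderivative: sin(6x)/6
Evaluate at bounds: [sin(6·3π/4)/6] - [sin(6·0)/6]
= ((1) - (0))/6 = 1/6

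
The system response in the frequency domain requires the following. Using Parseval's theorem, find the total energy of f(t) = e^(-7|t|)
Parseval's theorem: E=integral |f(t)|^2 dt=(1/2pi) integral |F(omega)|^2 domega
E=integral_{-inf}^{inf} e^(-14|t|) dt=2*integral_0^inf e^(-14t) dt=2/(2*7)=1/7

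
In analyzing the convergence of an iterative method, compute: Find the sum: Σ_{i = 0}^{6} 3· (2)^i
Geometric series: S = a(1 - r^n)/(1 - r)
a = 3, r = 2, n = 7
S = 3(1 - 128)/-1 = 381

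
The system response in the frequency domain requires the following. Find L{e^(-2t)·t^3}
First shifting: L{e^(at)f(t)}=F(s-a)
L{t^3}=6/s^4
Shift s → s+2: 6/(s+2)^4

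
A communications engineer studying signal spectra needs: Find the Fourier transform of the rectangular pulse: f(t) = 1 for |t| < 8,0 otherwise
F(omega)=integral from -8 to 8 of e^(-j*omega*t) dt
=2*sin(8*omega)/omega=16*sinc(8*omega/pi)

Answer: 2*sin(8*omega)/omega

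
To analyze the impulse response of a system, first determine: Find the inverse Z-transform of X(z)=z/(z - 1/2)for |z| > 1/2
Standard pair: z/(z-a) <-> a^n * u[n] for causal signals
With a = 1/2: x[n] = (1/2)^n * u[n]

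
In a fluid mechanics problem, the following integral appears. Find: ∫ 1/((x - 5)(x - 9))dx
Partial fractions: 1/((x-5)(x-9)) = A/(x-5) + B/(x-9)
A = -1/4, B = 1/4
∫ [-1/4· 1/(x-5) + 1/4· 1/(x-9)] dx
= (1/4)[ln|x-9| - ln|x-5|] + C

Answer: (1/4)·ln|(x-9)/(x-5)| + C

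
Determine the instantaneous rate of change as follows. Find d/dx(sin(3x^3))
Chain rule: d/dx[sin(u)]=cos(u)·u' where u=3x^3
u'=9x^2

Answer: 9x^2·cos(3x^3)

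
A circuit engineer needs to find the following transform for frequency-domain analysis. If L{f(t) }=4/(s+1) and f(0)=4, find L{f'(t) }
L{f'(t)} = s·F(s) - f(0) = 4s/(s+1)-4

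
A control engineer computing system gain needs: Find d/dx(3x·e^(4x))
Product rule: (fg)' = f'g + fg'
f = 3x, f' = 3
g = e^(4x), g' = 4·e^(4x)

Answer: 3·e^(4x) + 12x·e^(4x)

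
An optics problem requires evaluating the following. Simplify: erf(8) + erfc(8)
By definition erfc(x)=1 - erf(x)
erf(8)+erfc(8)=erf(8)+1 - erf(8)=1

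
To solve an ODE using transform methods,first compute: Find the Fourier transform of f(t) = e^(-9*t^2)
The Fourier transform of a Gaussian e^(-a*t^2) is sqrt(pi/a)*e^(-omega^2/(4a)).
With a = 9: F(omega) = sqrt(pi)/3*e^(-omega^2/36)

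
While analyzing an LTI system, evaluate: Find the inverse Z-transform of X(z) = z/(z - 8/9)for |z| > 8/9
Standard pair: z/(z-a) <-> a^n*u[n] for causal signals
With a = 8/9: x[n] = (8/9)^n*u[n]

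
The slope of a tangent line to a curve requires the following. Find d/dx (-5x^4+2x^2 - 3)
Power rule: d/dx(ax^n) = n·a·x^(n-1)
Term by term: -20·x^3+4·x

Answer: -20x^3+4x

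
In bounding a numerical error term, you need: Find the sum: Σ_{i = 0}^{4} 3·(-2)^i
Geometric series: S=a(1 - r^n)/(1 - r)
a=3, r=-2, n=5
S=3(1 + 32)/3=33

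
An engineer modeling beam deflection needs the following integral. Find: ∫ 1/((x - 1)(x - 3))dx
Partial fractions: 1/((x-1)(x-3))=A/(x-1) + B/(x-3)
A=-1/2, B=1/2
∫ [-1/2· 1/(x-1) + 1/2· 1/(x-3)] dx
=(1/2)[ln|x-3| - ln|x-1|] + C

Answer: (1/2)·ln|(x-3)/(x-1)| + C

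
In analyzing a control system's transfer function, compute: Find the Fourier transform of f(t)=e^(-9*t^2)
The Fourier transform of a Gaussian e^(-a*t^2) is sqrt(pi/a)*e^(-omega^2/(4a)).
With a=9: F(omega)=sqrt(pi)/3*e^(-omega^2/36)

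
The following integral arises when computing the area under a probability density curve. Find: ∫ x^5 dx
Using power rule: ∫ x^5 dx = 1/6 x^6 + C = (1/6)x^6 + C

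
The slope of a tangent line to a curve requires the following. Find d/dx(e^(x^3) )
Chain rule: d/dx[e^u]=e^u · u' where u=x^3
u'=3x^2

Answer: 3x^2·e^(x^3)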